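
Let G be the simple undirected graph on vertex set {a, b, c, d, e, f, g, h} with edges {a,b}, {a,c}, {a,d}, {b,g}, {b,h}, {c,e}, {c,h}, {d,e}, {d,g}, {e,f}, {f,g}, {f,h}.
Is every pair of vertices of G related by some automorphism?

G is 3-regular and bipartite on 2^3 = 8 vertices with girth 4; it is the hypercube graph Q_3. The symmetry group of the 3-cube is the hyperoctahedral group B_3 = Z_2 ≀ S_3, of order 2^3·3! = 48. This group acts transitively on the 8 vertices.

Yes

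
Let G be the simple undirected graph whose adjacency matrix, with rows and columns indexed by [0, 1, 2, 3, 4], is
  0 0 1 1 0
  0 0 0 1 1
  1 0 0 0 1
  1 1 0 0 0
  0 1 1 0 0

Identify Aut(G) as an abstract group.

D_5

Every vertex has degree 2 and the graph is connected, so G is the 5-cycle C_5. The automorphisms of the 5-cycle are exactly the symmetries of a regular 5-gon: the dihedral group D_5, |D_5| = 10.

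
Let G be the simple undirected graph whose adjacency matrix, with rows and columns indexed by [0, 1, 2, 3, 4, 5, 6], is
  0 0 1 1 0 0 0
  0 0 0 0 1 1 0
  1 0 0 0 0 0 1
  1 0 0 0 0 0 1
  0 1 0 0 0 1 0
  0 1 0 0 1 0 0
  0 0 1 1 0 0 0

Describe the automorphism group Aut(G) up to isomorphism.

G has two connected components, {0, 2, 3, 6} and {1, 4, 5}; each is 2-regular, so G = C_4 ⊔ C_3. No automorphism exchanges components of different sizes, hence Aut(G) is the direct product D_4 × D_3, order 48.

D_4 × D_3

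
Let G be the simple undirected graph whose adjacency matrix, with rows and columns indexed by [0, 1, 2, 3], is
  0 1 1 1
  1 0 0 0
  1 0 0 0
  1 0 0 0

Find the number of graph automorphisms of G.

6

Vertex 0 has degree 3 and every other vertex has degree 1, so G is the star K_{1,3} with centre 0. Any automorphism fixes the centre and permutes the 3 leaves freely, so Aut(G) ≅ S_3 of order 3! = 6.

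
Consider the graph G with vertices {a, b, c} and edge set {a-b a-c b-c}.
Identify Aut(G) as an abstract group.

Every vertex has degree 2, so G is the complete graph K_3. Any permutation of the 3 vertices preserves K_3, so Aut(K_3) = S_3 of order 3! = 6.

S_3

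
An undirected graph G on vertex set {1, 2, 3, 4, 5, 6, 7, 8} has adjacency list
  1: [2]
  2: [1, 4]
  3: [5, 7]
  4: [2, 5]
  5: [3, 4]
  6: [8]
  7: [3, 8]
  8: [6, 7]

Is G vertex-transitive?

Automorphisms preserve degree, but G has vertices of degree 1 and vertices of degree 2; no automorphism maps one to the other, so G is not vertex-transitive.

No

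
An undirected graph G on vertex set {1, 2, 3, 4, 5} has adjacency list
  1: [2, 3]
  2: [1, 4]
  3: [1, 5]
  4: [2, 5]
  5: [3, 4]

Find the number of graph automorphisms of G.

10

G is 2-regular and connected on 5 vertices, i.e. the cycle C_5. The automorphisms of the 5-cycle are exactly the symmetries of a regular 5-gon: the dihedral group D_5, |D_5| = 10.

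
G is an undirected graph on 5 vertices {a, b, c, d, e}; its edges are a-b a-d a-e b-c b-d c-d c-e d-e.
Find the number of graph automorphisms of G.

Vertex d is the unique vertex of degree 4; the remaining 4 vertices each have degree 3 and induce a cycle, so G is the wheel on 5 vertices with hub d. With the hub fixed, the remaining symmetry is that of the rim cycle C_4, giving the dihedral group D_4.

8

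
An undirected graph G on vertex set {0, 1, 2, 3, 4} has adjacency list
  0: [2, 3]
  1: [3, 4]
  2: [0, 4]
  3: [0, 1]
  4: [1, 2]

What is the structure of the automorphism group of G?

D_5

G is 2-regular and connected on 5 vertices, i.e. the cycle C_5. The automorphisms of the 5-cycle are exactly the symmetries of a regular 5-gon: the dihedral group D_5, |D_5| = 10.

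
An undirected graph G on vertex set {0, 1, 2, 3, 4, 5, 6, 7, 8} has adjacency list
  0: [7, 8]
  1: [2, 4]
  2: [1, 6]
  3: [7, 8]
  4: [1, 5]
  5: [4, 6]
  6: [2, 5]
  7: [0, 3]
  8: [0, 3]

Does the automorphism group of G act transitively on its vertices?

No

G has two connected components, {1, 2, 4, 5, 6} and {0, 3, 7, 8}; each is 2-regular, so G = C_5 ⊔ C_4. The orbit of 0 under Aut(G) is {0, 3, 7, 8}, which does not contain 1, so G is not vertex-transitive.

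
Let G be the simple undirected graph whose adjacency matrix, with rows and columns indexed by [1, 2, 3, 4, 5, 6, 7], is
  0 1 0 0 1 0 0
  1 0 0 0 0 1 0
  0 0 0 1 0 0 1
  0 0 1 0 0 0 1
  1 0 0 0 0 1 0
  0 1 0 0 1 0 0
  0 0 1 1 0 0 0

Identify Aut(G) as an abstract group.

G has two connected components, {1, 2, 5, 6} and {3, 4, 7}; each is 2-regular, so G = C_4 ⊔ C_3. No automorphism exchanges components of different sizes, hence Aut(G) is the direct product D_3 × D_4, order 48.

D_3 × D_4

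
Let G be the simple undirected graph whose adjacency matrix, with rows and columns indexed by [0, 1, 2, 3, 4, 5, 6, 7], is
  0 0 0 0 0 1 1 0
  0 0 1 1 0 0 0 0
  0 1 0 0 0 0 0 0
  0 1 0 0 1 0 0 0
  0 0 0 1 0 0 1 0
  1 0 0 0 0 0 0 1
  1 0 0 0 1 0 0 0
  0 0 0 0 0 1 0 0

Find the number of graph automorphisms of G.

The degree sequence is [2, 2, 1, 2, 2, 2, 2, 1]; the two degree-1 vertices 2 and 7 are the ends of a path, so G = P_8. A path has exactly one nontrivial symmetry — reversal — giving Aut(G) of order 2.

2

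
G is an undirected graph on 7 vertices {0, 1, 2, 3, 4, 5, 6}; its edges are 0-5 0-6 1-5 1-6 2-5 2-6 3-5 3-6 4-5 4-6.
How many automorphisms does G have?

240

The vertices split by degree into {5, 6} (degree 5) and {0, 1, 2, 3, 4} (degree 2); every edge runs between the two parts, so G is the complete bipartite graph K_{2,5}. Automorphisms preserve the bipartition setwise (since the parts differ in size) and act as S_2 × S_5 within it; |Aut| = 240.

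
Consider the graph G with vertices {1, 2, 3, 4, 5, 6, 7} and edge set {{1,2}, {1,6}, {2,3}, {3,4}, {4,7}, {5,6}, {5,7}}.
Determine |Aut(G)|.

G is 2-regular and connected on 7 vertices, i.e. the cycle C_7. The automorphisms of the 7-cycle are exactly the symmetries of a regular 7-gon: the dihedral group D_7, |D_7| = 14.

14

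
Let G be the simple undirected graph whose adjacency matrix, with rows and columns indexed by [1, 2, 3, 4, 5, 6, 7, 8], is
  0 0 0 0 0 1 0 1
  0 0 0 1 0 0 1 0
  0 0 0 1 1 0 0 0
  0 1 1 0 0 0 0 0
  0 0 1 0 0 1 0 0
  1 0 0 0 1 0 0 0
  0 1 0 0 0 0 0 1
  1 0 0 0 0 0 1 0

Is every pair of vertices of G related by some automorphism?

Yes

G is 2-regular and connected on 8 vertices, i.e. the cycle C_8. C_8 has 8 rotations and 8 reflections, so Aut(C_8) ≅ D_8 of order 16. This group acts transitively on the 8 vertices.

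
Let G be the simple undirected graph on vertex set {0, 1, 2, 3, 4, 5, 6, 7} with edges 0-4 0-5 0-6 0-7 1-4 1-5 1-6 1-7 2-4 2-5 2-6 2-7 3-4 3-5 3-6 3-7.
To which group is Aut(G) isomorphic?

G is 4-regular and bipartite with parts {4, 5, 6, 7} and {0, 1, 2, 3} (each part is independent and every cross-pair is an edge), so G = K_{4,4}. Aut(K_{4,4}) is the wreath product S_4 ≀ Z_2: permute within each part, then optionally swap the parts; |Aut| = 2·(4!)² = 1152.

S_4 ≀ Z_2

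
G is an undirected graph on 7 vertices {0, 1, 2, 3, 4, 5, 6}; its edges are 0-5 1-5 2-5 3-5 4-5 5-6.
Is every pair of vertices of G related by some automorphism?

Vertex 5 is the only vertex of degree 6, so every automorphism fixes it; G is not vertex-transitive.

No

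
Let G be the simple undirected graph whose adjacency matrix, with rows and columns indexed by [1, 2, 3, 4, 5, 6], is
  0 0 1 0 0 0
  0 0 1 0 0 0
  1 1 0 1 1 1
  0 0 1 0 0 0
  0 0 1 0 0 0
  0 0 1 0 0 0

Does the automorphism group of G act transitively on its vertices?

No

Vertex 3 is the only vertex of degree 5, so every automorphism fixes it; G is not vertex-transitive.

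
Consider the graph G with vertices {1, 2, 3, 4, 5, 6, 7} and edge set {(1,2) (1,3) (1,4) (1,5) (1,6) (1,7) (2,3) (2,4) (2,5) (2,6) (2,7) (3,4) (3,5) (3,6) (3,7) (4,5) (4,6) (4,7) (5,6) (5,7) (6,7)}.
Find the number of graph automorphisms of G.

Every vertex has degree 6, so G is the complete graph K_7. Every bijection on the vertex set is an automorphism of K_7; hence Aut(K_7) ≅ S_7, order 5040.

5040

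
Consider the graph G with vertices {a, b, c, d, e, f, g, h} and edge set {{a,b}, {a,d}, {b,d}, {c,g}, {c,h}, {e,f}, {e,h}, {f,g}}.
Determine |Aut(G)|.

60

G has two connected components, {c, e, f, g, h} and {a, b, d}; each is 2-regular, so G = C_5 ⊔ C_3. The components are non-isomorphic (different sizes), so Aut(G) = Aut(C_5) × Aut(C_3) = D_5 × D_3 of order 10·6 = 60.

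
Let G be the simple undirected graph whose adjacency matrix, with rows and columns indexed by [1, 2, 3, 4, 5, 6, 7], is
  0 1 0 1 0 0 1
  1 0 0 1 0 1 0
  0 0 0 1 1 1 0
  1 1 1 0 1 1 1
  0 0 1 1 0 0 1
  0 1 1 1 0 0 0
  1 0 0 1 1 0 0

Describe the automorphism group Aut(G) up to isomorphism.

Vertex 4 is the unique vertex of degree 6; the remaining 6 vertices each have degree 3 and induce a cycle, so G is the wheel on 7 vertices with hub 4. With the hub fixed, the remaining symmetry is that of the rim cycle C_6, giving the dihedral group D_6.

the dihedral group of order 12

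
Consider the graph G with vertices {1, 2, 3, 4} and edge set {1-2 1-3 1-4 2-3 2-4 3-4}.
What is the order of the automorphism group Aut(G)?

All 4 vertices are pairwise adjacent: G = K_4. Every bijection on the vertex set is an automorphism of K_4; hence Aut(K_4) ≅ S_4, order 24.

24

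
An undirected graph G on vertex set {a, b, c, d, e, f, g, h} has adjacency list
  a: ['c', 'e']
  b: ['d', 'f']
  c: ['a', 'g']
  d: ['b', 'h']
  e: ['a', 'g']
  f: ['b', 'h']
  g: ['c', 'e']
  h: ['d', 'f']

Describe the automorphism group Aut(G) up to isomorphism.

G has two connected components, {b, d, f, h} and {a, c, e, g}; each is 2-regular, so G = C_4 ⊔ C_4. Aut of a disjoint union of two copies of C_4 is the wreath product D_4 ≀ Z_2, of order 2·8² = 128.

D_4 ≀ Z_2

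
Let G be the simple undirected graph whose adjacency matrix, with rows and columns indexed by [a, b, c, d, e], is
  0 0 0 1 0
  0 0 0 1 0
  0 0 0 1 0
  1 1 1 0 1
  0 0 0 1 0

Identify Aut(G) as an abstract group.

Vertex d has degree 4 and every other vertex has degree 1, so G is the star K_{1,4} with centre d. Any automorphism fixes the centre and permutes the 4 leaves freely, so Aut(G) ≅ S_4 of order 4! = 24.

S_4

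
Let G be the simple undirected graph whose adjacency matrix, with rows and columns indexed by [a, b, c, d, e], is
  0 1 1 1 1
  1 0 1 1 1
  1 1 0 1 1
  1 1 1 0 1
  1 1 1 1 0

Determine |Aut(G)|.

All 5 vertices are pairwise adjacent: G = K_5. Every bijection on the vertex set is an automorphism of K_5; hence Aut(K_5) ≅ S_5, order 120.

120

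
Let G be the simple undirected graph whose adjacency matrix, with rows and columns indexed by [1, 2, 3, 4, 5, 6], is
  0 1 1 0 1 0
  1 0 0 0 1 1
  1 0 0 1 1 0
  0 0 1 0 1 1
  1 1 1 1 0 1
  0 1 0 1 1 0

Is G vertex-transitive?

Vertex 5 is the only vertex of degree 5, so every automorphism fixes it; G is not vertex-transitive.

No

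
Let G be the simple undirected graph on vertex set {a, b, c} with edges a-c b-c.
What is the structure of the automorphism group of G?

The degree sequence is [1, 1, 2]; the two degree-1 vertices a and b are the ends of a path, so G = P_3. The only nontrivial automorphism of a path is the end-to-end reflection, so Aut(G) ≅ Z_2.

the cyclic group of order 2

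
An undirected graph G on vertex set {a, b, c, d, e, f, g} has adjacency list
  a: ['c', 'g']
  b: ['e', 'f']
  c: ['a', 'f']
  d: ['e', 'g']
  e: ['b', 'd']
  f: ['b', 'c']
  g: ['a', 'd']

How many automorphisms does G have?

G is 2-regular and connected on 7 vertices, i.e. the cycle C_7. The automorphisms of the 7-cycle are exactly the symmetries of a regular 7-gon: the dihedral group D_7, |D_7| = 14.

14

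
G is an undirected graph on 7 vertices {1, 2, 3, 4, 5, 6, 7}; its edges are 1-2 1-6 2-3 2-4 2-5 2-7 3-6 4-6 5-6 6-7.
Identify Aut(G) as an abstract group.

S_2 × S_5

The vertices split by degree into {2, 6} (degree 5) and {1, 3, 4, 5, 7} (degree 2); every edge runs between the two parts, so G is the complete bipartite graph K_{2,5}. The parts have unequal sizes, so no automorphism swaps them; each part is permuted independently, giving S_2 × S_5 of order 2!·5! = 240.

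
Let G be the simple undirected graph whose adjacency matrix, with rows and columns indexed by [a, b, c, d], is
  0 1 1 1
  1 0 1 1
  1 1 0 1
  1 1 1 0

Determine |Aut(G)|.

Every vertex has degree 3, so G is the complete graph K_4. Every bijection on the vertex set is an automorphism of K_4; hence Aut(K_4) ≅ S_4, order 24.

24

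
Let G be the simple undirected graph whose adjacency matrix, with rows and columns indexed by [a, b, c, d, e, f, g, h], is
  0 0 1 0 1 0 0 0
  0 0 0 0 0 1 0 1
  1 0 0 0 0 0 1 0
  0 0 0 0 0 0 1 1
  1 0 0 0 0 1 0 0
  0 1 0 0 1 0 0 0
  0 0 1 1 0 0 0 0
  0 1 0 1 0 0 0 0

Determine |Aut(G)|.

Every vertex has degree 2 and the graph is connected, so G is the 8-cycle C_8. C_8 has 8 rotations and 8 reflections, so Aut(C_8) ≅ D_8 of order 16.

16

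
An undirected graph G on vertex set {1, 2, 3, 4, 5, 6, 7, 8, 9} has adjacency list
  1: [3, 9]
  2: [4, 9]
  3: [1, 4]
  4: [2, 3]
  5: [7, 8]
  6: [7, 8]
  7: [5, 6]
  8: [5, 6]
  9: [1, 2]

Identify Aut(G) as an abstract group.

G has two connected components, {1, 2, 3, 4, 9} and {5, 6, 7, 8}; each is 2-regular, so G = C_5 ⊔ C_4. The components are non-isomorphic (different sizes), so Aut(G) = Aut(C_4) × Aut(C_5) = D_4 × D_5 of order 8·10 = 80.

D_4 × D_5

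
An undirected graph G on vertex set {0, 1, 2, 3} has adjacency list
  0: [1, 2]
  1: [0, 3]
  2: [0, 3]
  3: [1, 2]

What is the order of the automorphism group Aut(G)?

Every vertex has degree 2 and the graph is connected, so G is the 4-cycle C_4. The automorphisms of the 4-cycle are exactly the symmetries of a regular 4-gon: the dihedral group D_4, |D_4| = 8.

8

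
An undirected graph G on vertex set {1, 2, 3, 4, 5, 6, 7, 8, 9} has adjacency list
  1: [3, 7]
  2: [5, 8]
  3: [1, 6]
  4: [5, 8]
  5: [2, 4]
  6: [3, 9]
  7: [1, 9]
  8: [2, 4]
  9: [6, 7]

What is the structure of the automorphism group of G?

D_5 × D_4

G has two connected components, {1, 3, 6, 7, 9} and {2, 4, 5, 8}; each is 2-regular, so G = C_5 ⊔ C_4. The components are non-isomorphic (different sizes), so Aut(G) = Aut(C_5) × Aut(C_4) = D_5 × D_4 of order 10·8 = 80.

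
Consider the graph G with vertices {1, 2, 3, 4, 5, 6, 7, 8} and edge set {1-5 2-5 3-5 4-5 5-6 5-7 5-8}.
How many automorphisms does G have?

5040

Vertex 5 has degree 7 and every other vertex has degree 1, so G is the star K_{1,7} with centre 5. Any automorphism fixes the centre and permutes the 7 leaves freely, so Aut(G) ≅ S_7 of order 7! = 5040.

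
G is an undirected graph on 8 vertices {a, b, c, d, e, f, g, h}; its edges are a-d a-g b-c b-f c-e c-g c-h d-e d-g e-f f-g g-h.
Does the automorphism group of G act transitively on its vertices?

Vertex c is the only vertex of degree 4, so every automorphism fixes it; G is not vertex-transitive.

No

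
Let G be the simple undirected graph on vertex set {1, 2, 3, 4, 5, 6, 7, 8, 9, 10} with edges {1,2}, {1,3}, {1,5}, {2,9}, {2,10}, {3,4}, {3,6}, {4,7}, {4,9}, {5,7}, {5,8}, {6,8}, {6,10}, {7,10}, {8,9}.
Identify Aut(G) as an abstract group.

G is 3-regular on 10 vertices with no triangles and no 4-cycles (girth 5): this is the Petersen graph. Viewing the Petersen graph as the Kneser graph K(5,2) — vertices are 2-subsets of {1,…,5}, edges join disjoint pairs — its automorphisms are exactly the permutations of the 5-element set, so Aut ≅ S_5 of order 120.

the symmetric group S_5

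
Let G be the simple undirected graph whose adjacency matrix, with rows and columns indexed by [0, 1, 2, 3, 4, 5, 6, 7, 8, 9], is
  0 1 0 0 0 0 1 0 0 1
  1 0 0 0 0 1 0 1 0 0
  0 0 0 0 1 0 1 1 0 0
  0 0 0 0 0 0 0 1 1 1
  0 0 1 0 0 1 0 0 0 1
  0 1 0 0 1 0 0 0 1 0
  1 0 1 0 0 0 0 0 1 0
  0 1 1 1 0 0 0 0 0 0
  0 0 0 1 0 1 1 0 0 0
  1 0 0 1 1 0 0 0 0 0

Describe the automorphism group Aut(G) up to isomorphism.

G is 3-regular on 10 vertices with no triangles and no 4-cycles (girth 5): this is the Petersen graph. It is a classical fact that the Petersen graph has automorphism group S_5 (order 120), arising from its description as the Kneser graph K(5,2).

S_5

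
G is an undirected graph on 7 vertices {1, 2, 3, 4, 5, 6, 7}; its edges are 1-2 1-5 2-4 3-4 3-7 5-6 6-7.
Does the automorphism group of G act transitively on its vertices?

Yes

Every vertex has degree 2 and the graph is connected, so G is the 7-cycle C_7. The automorphisms of the 7-cycle are exactly the symmetries of a regular 7-gon: the dihedral group D_7, |D_7| = 14. Under this action every vertex can be carried to every other, so G is vertex-transitive.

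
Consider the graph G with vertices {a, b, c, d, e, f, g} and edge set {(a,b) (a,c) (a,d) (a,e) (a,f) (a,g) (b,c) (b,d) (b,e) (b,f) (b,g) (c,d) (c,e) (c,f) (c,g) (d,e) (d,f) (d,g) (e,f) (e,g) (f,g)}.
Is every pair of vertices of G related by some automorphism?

Every vertex has degree 6, so G is the complete graph K_7. Every bijection on the vertex set is an automorphism of K_7; hence Aut(K_7) ≅ S_7, order 5040. Under this action every vertex can be carried to every other, so G is vertex-transitive.

Yes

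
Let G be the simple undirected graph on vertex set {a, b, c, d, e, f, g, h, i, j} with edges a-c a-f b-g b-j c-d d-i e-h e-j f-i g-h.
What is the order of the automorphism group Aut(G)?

G has two connected components, {b, e, g, h, j} and {a, c, d, f, i}; each is 2-regular, so G = C_5 ⊔ C_5. Aut of a disjoint union of two copies of C_5 is the wreath product D_5 ≀ Z_2, of order 2·10² = 200.

200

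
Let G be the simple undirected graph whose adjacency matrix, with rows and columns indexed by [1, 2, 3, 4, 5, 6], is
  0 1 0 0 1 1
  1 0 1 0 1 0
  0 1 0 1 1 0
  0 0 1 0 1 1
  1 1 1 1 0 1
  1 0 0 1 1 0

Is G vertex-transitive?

Vertex 5 is the only vertex of degree 5, so every automorphism fixes it; G is not vertex-transitive.

No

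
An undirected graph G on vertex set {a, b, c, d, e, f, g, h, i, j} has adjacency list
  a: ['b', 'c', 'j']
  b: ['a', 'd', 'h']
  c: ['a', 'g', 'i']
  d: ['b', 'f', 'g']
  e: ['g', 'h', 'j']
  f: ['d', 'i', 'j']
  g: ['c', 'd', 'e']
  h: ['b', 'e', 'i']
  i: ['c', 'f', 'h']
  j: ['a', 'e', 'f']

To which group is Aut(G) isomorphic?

S_5

G is 3-regular on 10 vertices with no triangles and no 4-cycles (girth 5): this is the Petersen graph. Viewing the Petersen graph as the Kneser graph K(5,2) — vertices are 2-subsets of {1,…,5}, edges join disjoint pairs — its automorphisms are exactly the permutations of the 5-element set, so Aut ≅ S_5 of order 120.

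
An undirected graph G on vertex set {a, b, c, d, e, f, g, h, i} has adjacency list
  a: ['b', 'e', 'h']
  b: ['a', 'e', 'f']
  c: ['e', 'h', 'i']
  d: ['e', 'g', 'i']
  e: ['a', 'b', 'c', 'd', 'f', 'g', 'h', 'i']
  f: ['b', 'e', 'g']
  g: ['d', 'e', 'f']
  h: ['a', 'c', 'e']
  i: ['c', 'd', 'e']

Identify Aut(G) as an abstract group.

Vertex e is the unique vertex of degree 8; the remaining 8 vertices each have degree 3 and induce a cycle, so G is the wheel on 9 vertices with hub e. With the hub fixed, the remaining symmetry is that of the rim cycle C_8, giving the dihedral group D_8.

the dihedral group of order 16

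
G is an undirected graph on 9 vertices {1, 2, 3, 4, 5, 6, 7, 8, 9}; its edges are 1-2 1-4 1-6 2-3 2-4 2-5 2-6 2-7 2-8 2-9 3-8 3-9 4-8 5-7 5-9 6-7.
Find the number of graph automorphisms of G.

Vertex 2 is the unique vertex of degree 8; the remaining 8 vertices each have degree 3 and induce a cycle, so G is the wheel on 9 vertices with hub 2. With the hub fixed, the remaining symmetry is that of the rim cycle C_8, giving the dihedral group D_8.

16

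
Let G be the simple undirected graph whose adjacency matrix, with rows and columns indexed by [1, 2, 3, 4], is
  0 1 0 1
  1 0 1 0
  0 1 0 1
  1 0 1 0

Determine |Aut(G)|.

8

G is 2-regular and bipartite on 2^2 = 4 vertices with girth 4; it is the hypercube graph Q_2. Aut(Q_2) consists of the signed permutations of the 2 coordinate axes: 2! permutations times 2^2 sign flips, so |Aut| = 2^2·2! = 8.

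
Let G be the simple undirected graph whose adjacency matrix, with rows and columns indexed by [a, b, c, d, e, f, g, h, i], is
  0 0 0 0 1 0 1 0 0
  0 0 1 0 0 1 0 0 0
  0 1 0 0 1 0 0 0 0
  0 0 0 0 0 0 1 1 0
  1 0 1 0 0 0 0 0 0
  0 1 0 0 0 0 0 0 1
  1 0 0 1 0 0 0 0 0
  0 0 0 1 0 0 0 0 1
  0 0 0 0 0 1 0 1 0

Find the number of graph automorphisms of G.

18

G is 2-regular and connected on 9 vertices, i.e. the cycle C_9. The automorphisms of the 9-cycle are exactly the symmetries of a regular 9-gon: the dihedral group D_9, |D_9| = 18.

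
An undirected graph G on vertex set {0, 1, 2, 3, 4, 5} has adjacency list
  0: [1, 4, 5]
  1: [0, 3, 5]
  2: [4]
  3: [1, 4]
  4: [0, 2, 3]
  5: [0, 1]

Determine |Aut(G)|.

1

The degree sequence is [3, 3, 1, 2, 3, 2]. Checking the degree-preserving permutations of the vertex set shows that none except the identity preserves every edge, so Aut(G) is trivial.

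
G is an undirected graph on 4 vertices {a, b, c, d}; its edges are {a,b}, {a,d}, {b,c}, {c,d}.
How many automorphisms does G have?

8

G is 2-regular and connected on 4 vertices, i.e. the cycle C_4. C_4 has 4 rotations and 4 reflections, so Aut(C_4) ≅ D_4 of order 8.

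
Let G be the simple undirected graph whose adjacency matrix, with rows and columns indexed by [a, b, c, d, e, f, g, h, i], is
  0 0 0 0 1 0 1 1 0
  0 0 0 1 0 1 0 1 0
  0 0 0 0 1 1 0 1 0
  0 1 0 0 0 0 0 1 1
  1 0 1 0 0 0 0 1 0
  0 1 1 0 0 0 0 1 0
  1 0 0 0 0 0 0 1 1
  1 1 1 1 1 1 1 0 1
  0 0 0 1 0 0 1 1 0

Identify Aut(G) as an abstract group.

Vertex h is the unique vertex of degree 8; the remaining 8 vertices each have degree 3 and induce a cycle, so G is the wheel on 9 vertices with hub h. Every automorphism fixes the hub and acts on the rim 8-cycle, so Aut(G) ≅ Aut(C_8) = D_8 of order 16.

the dihedral group of order 16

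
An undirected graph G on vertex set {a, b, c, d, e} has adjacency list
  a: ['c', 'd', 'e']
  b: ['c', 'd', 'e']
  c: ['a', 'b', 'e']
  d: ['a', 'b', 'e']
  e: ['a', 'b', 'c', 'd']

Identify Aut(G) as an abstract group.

Vertex e is the unique vertex of degree 4; the remaining 4 vertices each have degree 3 and induce a cycle, so G is the wheel on 5 vertices with hub e. Every automorphism fixes the hub and acts on the rim 4-cycle, so Aut(G) ≅ Aut(C_4) = D_4 of order 8.

the dihedral group of order 8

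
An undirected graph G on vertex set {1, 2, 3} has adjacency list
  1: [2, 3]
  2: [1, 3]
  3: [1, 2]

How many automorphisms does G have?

Every vertex has degree 2, so G is the complete graph K_3. Any permutation of the 3 vertices preserves K_3, so Aut(K_3) = S_3 of order 3! = 6.

6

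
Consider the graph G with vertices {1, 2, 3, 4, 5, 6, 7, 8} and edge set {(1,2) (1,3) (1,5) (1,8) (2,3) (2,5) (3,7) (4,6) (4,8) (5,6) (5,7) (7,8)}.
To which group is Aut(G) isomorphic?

{e}

The degree sequence is [4, 3, 3, 2, 4, 2, 3, 3]. Checking the degree-preserving permutations of the vertex set shows that none except the identity preserves every edge, so Aut(G) is trivial.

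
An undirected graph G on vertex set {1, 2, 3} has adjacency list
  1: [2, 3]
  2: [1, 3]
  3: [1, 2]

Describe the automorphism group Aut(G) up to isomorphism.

Every vertex has degree 2, so G is the complete graph K_3. Every bijection on the vertex set is an automorphism of K_3; hence Aut(K_3) ≅ S_3, order 6.

S_3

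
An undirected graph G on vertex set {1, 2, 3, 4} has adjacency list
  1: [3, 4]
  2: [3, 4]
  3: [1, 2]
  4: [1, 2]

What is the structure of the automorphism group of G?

(S_2 × S_2) ⋊ Z_2

G is 2-regular and bipartite with parts {3, 4} and {1, 2} (each part is independent and every cross-pair is an edge), so G = K_{2,2}. Each part can be permuted independently (S_2 × S_2) and the two equal-size parts can also be swapped, giving (S_2 × S_2) ⋊ Z_2 of order 2·(2!)² = 8.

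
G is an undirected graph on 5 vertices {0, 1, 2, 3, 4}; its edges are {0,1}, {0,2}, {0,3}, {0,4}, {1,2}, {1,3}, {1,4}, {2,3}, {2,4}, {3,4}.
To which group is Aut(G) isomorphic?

S_5

All 5 vertices are pairwise adjacent: G = K_5. Any permutation of the 5 vertices preserves K_5, so Aut(K_5) = S_5 of order 5! = 120.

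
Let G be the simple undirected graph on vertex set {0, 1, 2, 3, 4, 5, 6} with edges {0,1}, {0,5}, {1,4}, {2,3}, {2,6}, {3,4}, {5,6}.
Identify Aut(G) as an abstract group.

D_7

Every vertex has degree 2 and the graph is connected, so G is the 7-cycle C_7. The automorphisms of the 7-cycle are exactly the symmetries of a regular 7-gon: the dihedral group D_7, |D_7| = 14.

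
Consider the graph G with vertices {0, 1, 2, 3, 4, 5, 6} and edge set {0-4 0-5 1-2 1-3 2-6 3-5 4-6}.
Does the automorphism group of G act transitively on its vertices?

Yes

Every vertex has degree 2 and the graph is connected, so G is the 7-cycle C_7. The automorphisms of the 7-cycle are exactly the symmetries of a regular 7-gon: the dihedral group D_7, |D_7| = 14. This group acts transitively on the 7 vertices.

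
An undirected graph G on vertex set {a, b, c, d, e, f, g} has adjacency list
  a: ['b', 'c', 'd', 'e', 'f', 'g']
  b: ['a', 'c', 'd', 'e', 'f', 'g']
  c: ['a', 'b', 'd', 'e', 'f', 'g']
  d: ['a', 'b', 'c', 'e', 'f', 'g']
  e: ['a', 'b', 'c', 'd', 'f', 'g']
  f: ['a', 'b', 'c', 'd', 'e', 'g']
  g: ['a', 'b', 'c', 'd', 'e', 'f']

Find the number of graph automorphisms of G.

Every vertex has degree 6, so G is the complete graph K_7. Every bijection on the vertex set is an automorphism of K_7; hence Aut(K_7) ≅ S_7, order 5040.

5040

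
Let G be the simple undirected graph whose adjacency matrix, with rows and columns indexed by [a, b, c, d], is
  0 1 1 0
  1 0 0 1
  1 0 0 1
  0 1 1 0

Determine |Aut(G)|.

G is 2-regular and bipartite with parts {b, c} and {a, d} (each part is independent and every cross-pair is an edge), so G = K_{2,2}. Each part can be permuted independently (S_2 × S_2) and the two equal-size parts can also be swapped, giving (S_2 × S_2) ⋊ Z_2 of order 2·(2!)² = 8.

8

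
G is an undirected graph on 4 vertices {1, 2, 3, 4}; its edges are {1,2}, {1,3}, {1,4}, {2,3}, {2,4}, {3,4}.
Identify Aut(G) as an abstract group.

All 4 vertices are pairwise adjacent: G = K_4. Any permutation of the 4 vertices preserves K_4, so Aut(K_4) = S_4 of order 4! = 24.

the symmetric group on 4 letters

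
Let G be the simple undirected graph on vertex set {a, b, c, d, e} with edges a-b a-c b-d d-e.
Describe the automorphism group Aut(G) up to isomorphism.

the cyclic group of order 2

The degree sequence is [2, 2, 1, 2, 1]; the two degree-1 vertices c and e are the ends of a path, so G = P_5. The only nontrivial automorphism of a path is the end-to-end reflection, so Aut(G) ≅ Z_2.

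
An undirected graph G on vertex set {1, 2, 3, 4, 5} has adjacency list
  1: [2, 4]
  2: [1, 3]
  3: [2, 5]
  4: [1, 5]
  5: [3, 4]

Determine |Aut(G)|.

Every vertex has degree 2 and the graph is connected, so G is the 5-cycle C_5. The automorphisms of the 5-cycle are exactly the symmetries of a regular 5-gon: the dihedral group D_5, |D_5| = 10.

10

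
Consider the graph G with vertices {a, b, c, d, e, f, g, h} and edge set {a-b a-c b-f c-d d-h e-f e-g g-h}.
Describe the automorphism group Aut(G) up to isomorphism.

D_8

Every vertex has degree 2 and the graph is connected, so G is the 8-cycle C_8. The automorphisms of the 8-cycle are exactly the symmetries of a regular 8-gon: the dihedral group D_8, |D_8| = 16.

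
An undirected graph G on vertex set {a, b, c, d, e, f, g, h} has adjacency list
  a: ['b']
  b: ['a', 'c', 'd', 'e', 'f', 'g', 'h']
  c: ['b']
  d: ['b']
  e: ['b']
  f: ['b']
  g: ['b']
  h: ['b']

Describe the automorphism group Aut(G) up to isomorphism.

Vertex b has degree 7 and every other vertex has degree 1, so G is the star K_{1,7} with centre b. Any automorphism fixes the centre and permutes the 7 leaves freely, so Aut(G) ≅ S_7 of order 7! = 5040.

the symmetric group on 7 letters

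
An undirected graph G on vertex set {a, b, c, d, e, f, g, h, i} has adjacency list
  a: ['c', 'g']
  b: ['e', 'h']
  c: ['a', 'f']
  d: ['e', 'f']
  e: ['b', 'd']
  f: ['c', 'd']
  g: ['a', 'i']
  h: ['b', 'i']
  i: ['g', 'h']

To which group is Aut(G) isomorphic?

the dihedral group of order 18

G is 2-regular and connected on 9 vertices, i.e. the cycle C_9. C_9 has 9 rotations and 9 reflections, so Aut(C_9) ≅ D_9 of order 18.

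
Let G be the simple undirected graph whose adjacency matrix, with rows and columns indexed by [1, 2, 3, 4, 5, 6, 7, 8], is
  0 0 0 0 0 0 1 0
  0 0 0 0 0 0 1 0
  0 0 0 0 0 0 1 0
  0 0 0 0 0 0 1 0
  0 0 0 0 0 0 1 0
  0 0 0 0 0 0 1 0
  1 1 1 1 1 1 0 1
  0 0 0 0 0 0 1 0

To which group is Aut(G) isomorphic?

Vertex 7 has degree 7 and every other vertex has degree 1, so G is the star K_{1,7} with centre 7. The 7 leaves are pairwise interchangeable while the centre is fixed, giving Aut(G) = S_7.

S_7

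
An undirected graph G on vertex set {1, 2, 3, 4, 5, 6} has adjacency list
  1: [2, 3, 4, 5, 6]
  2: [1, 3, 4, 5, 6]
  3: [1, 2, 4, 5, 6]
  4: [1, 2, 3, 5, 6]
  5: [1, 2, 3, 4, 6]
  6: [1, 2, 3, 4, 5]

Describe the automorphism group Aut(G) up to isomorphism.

the symmetric group on 6 letters

All 6 vertices are pairwise adjacent: G = K_6. Every bijection on the vertex set is an automorphism of K_6; hence Aut(K_6) ≅ S_6, order 720.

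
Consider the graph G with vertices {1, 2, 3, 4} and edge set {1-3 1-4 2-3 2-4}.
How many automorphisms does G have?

8

G is 2-regular and bipartite on 2^2 = 4 vertices with girth 4; it is the hypercube graph Q_2. The symmetry group of the 2-cube is the hyperoctahedral group B_2 = Z_2 ≀ S_2, of order 2^2·2! = 8.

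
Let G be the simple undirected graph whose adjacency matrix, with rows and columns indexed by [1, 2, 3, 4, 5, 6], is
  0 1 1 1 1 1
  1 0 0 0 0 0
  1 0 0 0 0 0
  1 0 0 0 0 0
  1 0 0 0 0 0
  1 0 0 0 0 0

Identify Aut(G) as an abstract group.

S_5

Vertex 1 has degree 5 and every other vertex has degree 1, so G is the star K_{1,5} with centre 1. Any automorphism fixes the centre and permutes the 5 leaves freely, so Aut(G) ≅ S_5 of order 5! = 120.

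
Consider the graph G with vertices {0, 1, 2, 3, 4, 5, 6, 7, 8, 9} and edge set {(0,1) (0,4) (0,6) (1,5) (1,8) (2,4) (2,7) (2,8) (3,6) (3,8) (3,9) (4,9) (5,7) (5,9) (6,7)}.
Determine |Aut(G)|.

120

G is 3-regular on 10 vertices with no triangles and no 4-cycles (girth 5): this is the Petersen graph. Viewing the Petersen graph as the Kneser graph K(5,2) — vertices are 2-subsets of {1,…,5}, edges join disjoint pairs — its automorphisms are exactly the permutations of the 5-element set, so Aut ≅ S_5 of order 120.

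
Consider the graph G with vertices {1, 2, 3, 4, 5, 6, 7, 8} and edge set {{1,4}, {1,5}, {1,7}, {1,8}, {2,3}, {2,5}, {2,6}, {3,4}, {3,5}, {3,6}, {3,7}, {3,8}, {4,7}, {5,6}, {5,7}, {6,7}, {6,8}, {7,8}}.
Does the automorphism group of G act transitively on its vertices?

Automorphisms preserve degree, but G has vertices of degree 3 and vertices of degree 6; no automorphism maps one to the other, so G is not vertex-transitive.

No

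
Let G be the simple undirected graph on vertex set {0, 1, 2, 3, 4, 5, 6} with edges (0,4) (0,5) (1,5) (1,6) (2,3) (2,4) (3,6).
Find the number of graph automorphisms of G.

14

G is 2-regular and connected on 7 vertices, i.e. the cycle C_7. The automorphisms of the 7-cycle are exactly the symmetries of a regular 7-gon: the dihedral group D_7, |D_7| = 14.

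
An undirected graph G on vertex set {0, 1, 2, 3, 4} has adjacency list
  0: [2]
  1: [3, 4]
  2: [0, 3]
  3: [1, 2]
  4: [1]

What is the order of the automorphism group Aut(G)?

2

The degree sequence is [1, 2, 2, 2, 1]; the two degree-1 vertices 0 and 4 are the ends of a path, so G = P_5. The only nontrivial automorphism of a path is the end-to-end reflection, so Aut(G) ≅ Z_2.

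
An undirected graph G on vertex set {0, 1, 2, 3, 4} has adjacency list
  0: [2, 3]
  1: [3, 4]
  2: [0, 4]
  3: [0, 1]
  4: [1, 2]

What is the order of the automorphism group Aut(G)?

10

G is 2-regular and connected on 5 vertices, i.e. the cycle C_5. The automorphisms of the 5-cycle are exactly the symmetries of a regular 5-gon: the dihedral group D_5, |D_5| = 10.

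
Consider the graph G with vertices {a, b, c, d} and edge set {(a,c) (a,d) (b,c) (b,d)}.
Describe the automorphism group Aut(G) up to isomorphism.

Z_2^2 ⋊ S_2

G is 2-regular and bipartite on 2^2 = 4 vertices with girth 4; it is the hypercube graph Q_2. Aut(Q_2) consists of the signed permutations of the 2 coordinate axes: 2! permutations times 2^2 sign flips, so |Aut| = 2^2·2! = 8.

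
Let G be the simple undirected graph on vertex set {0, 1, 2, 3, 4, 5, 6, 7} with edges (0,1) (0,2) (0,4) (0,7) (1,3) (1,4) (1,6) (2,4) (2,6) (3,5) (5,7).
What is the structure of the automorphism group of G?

the trivial group

The degree sequence is [4, 4, 3, 2, 3, 2, 2, 2]. Checking the degree-preserving permutations of the vertex set shows that none except the identity preserves every edge, so Aut(G) is trivial.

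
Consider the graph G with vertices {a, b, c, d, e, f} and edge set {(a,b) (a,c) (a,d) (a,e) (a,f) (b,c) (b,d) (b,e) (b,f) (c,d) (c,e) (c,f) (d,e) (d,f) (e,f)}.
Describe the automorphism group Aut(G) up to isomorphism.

Every vertex has degree 5, so G is the complete graph K_6. Any permutation of the 6 vertices preserves K_6, so Aut(K_6) = S_6 of order 6! = 720.

S_6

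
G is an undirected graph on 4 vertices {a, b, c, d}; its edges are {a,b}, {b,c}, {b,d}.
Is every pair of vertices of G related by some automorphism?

No

Vertex b is the only vertex of degree 3, so every automorphism fixes it; G is not vertex-transitive.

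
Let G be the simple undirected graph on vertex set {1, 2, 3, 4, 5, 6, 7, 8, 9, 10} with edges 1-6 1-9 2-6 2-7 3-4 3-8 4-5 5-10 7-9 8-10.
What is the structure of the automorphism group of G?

D_5 ≀ Z_2

G has two connected components, {1, 2, 6, 7, 9} and {3, 4, 5, 8, 10}; each is 2-regular, so G = C_5 ⊔ C_5. With two isomorphic components, Aut(G) = Aut(C_5) ≀ S_2 = (D_5 × D_5) ⋊ Z_2: permute each cycle by D_5, then optionally swap the two cycles. Order 2·(2·5)² = 200.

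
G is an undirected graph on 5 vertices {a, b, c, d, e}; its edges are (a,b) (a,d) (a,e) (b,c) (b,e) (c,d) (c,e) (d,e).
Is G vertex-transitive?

No

Vertex e is the only vertex of degree 4, so every automorphism fixes it; G is not vertex-transitive.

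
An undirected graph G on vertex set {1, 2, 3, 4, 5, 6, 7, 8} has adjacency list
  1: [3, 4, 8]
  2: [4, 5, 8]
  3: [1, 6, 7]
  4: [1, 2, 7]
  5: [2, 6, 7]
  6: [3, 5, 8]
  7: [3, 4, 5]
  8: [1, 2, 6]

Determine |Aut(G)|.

48

G is 3-regular and bipartite on 2^3 = 8 vertices with girth 4; it is the hypercube graph Q_3. Aut(Q_3) consists of the signed permutations of the 3 coordinate axes: 3! permutations times 2^3 sign flips, so |Aut| = 2^3·3! = 48.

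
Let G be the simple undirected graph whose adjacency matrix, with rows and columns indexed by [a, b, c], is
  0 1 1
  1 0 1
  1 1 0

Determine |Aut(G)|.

6

All 3 vertices are pairwise adjacent: G = K_3. Every bijection on the vertex set is an automorphism of K_3; hence Aut(K_3) ≅ S_3, order 6.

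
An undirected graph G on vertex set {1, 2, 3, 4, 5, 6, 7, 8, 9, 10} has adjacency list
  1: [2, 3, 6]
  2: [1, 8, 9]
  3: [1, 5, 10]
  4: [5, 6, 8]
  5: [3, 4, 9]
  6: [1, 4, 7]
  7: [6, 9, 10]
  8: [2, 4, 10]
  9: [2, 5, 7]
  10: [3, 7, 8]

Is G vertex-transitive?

Yes

G is 3-regular on 10 vertices with no triangles and no 4-cycles (girth 5): this is the Petersen graph. It is a classical fact that the Petersen graph has automorphism group S_5 (order 120), arising from its description as the Kneser graph K(5,2). Under this action every vertex can be carried to every other, so G is vertex-transitive.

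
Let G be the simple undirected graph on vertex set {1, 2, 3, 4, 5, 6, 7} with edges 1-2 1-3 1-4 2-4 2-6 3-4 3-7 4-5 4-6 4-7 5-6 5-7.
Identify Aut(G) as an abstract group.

Vertex 4 is the unique vertex of degree 6; the remaining 6 vertices each have degree 3 and induce a cycle, so G is the wheel on 7 vertices with hub 4. Every automorphism fixes the hub and acts on the rim 6-cycle, so Aut(G) ≅ Aut(C_6) = D_6 of order 12.

the dihedral group of order 12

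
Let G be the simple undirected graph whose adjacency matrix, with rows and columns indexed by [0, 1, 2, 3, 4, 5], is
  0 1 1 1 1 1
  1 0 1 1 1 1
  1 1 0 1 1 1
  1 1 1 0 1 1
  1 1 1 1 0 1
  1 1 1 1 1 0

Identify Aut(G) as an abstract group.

Every vertex has degree 5, so G is the complete graph K_6. Every bijection on the vertex set is an automorphism of K_6; hence Aut(K_6) ≅ S_6, order 720.

the symmetric group on 6 letters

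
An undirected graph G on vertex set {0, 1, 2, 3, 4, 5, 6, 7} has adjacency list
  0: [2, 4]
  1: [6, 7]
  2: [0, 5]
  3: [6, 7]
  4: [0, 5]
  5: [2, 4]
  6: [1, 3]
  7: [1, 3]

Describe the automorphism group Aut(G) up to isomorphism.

G has two connected components, {0, 2, 4, 5} and {1, 3, 6, 7}; each is 2-regular, so G = C_4 ⊔ C_4. With two isomorphic components, Aut(G) = Aut(C_4) ≀ S_2 = (D_4 × D_4) ⋊ Z_2: permute each cycle by D_4, then optionally swap the two cycles. Order 2·(2·4)² = 128.

D_4 ≀ Z_2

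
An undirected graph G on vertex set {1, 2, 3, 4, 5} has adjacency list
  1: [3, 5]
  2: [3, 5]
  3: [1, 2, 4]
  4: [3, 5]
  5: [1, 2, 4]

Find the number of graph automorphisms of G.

12

The vertices split by degree into {3, 5} (degree 3) and {1, 2, 4} (degree 2); every edge runs between the two parts, so G is the complete bipartite graph K_{2,3}. Automorphisms preserve the bipartition setwise (since the parts differ in size) and act as S_3 × S_2 within it; |Aut| = 12.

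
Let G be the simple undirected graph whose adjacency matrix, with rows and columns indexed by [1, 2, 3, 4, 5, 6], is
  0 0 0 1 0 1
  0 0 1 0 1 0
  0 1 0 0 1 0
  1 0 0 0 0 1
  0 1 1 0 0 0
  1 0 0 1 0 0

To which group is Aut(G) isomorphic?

G has two connected components, {1, 4, 6} and {2, 3, 5}; each is 2-regular, so G = C_3 ⊔ C_3. With two isomorphic components, Aut(G) = Aut(C_3) ≀ S_2 = (D_3 × D_3) ⋊ Z_2: permute each cycle by D_3, then optionally swap the two cycles. Order 2·(2·3)² = 72.

D_3 ≀ Z_2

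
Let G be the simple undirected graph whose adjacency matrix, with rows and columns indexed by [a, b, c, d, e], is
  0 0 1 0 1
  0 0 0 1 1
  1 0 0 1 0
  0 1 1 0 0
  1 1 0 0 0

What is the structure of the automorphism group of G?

the dihedral group of order 10

Every vertex has degree 2 and the graph is connected, so G is the 5-cycle C_5. C_5 has 5 rotations and 5 reflections, so Aut(C_5) ≅ D_5 of order 10.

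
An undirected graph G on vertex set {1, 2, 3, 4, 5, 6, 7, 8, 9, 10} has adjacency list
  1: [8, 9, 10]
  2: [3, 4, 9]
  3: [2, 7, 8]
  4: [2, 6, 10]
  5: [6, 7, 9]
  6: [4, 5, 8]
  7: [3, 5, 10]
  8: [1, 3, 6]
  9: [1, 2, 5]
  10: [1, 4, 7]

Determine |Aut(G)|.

120

G is 3-regular on 10 vertices with no triangles and no 4-cycles (girth 5): this is the Petersen graph. It is a classical fact that the Petersen graph has automorphism group S_5 (order 120), arising from its description as the Kneser graph K(5,2).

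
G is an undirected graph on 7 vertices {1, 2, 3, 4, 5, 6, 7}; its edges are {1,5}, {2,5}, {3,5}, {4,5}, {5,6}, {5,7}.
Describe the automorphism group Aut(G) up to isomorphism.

S_6

Vertex 5 has degree 6 and every other vertex has degree 1, so G is the star K_{1,6} with centre 5. The 6 leaves are pairwise interchangeable while the centre is fixed, giving Aut(G) = S_6.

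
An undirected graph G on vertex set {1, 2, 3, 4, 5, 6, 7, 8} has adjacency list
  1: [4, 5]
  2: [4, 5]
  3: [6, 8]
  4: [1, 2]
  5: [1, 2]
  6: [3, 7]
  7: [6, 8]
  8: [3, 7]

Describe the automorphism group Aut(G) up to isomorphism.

(D_4 × D_4) ⋊ Z_2

G has two connected components, {3, 6, 7, 8} and {1, 2, 4, 5}; each is 2-regular, so G = C_4 ⊔ C_4. With two isomorphic components, Aut(G) = Aut(C_4) ≀ S_2 = (D_4 × D_4) ⋊ Z_2: permute each cycle by D_4, then optionally swap the two cycles. Order 2·(2·4)² = 128.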